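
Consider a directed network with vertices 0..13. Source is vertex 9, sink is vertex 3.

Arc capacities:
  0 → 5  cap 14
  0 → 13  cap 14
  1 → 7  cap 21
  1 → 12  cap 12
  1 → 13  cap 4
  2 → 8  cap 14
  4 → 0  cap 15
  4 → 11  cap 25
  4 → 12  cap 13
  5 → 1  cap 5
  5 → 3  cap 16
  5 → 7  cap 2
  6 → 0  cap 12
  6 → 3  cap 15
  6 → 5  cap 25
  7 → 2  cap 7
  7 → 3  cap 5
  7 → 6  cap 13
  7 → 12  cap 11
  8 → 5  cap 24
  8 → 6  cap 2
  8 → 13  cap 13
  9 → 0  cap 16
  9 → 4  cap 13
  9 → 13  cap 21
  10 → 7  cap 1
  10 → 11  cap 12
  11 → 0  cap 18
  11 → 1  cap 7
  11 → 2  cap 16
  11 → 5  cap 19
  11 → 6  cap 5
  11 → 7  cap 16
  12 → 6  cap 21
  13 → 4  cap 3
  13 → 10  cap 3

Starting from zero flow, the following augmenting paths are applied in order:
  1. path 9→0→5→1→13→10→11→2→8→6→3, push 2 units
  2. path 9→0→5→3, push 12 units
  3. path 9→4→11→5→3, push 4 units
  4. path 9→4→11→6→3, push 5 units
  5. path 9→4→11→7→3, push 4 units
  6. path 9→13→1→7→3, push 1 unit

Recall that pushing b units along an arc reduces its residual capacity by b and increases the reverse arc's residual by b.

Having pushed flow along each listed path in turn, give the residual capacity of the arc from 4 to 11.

after path 1 (9→0→5→1→13→10→11→2→8→6→3, push 2): res(4,11)=25
after path 2 (9→0→5→3, push 12): res(4,11)=25
after path 3 (9→4→11→5→3, push 4): res(4,11)=21
after path 4 (9→4→11→6→3, push 5): res(4,11)=16
after path 5 (9→4→11→7→3, push 4): res(4,11)=12
after path 6 (9→13→1→7→3, push 1): res(4,11)=12

Residual capacity of (4,11): 12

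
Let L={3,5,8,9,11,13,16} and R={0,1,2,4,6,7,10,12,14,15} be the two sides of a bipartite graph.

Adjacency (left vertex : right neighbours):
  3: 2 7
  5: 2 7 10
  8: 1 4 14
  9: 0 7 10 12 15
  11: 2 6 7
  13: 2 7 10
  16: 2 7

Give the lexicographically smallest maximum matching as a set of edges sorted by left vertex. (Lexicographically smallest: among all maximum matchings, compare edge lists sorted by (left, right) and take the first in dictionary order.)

Lex-smallest maximum matching: {(3,2), (5,7), (8,1), (9,0), (11,6), (13,10)}

|M| = 6 (so the lex-smallest maximum matching has 6 edges)
process left vertices in ascending order; for each, take the smallest-labelled available neighbour that still permits 6 edges overall, or leave it unmatched if none does
lex-smallest matching: {3-2, 5-7, 8-1, 9-0, 11-6, 13-10}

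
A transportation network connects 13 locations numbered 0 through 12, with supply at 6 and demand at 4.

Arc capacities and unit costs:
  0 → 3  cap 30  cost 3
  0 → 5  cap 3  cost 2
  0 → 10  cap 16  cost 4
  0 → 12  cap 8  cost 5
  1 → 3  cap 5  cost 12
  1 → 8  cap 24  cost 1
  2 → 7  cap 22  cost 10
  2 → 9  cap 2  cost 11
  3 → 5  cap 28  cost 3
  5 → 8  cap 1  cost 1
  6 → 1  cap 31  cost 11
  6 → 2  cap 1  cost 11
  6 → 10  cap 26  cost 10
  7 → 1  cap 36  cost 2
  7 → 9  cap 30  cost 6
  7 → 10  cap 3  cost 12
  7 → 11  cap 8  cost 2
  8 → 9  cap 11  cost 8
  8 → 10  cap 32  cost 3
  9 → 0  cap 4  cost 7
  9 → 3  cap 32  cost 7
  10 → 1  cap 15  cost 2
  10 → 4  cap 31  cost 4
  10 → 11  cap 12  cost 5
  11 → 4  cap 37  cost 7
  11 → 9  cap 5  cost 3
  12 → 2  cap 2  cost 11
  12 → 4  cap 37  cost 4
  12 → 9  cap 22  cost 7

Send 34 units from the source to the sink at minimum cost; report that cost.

Minimum cost for 34 units: 540

shortest-cost path #1: 6→10→4 push 26 @ unit cost 14 (adds 364)
shortest-cost path #2: 6→1→8→10→4 push 5 @ unit cost 19 (adds 95)
shortest-cost path #3: 6→1→8→10→11→4 push 3 @ unit cost 27 (adds 81)
total cost = 540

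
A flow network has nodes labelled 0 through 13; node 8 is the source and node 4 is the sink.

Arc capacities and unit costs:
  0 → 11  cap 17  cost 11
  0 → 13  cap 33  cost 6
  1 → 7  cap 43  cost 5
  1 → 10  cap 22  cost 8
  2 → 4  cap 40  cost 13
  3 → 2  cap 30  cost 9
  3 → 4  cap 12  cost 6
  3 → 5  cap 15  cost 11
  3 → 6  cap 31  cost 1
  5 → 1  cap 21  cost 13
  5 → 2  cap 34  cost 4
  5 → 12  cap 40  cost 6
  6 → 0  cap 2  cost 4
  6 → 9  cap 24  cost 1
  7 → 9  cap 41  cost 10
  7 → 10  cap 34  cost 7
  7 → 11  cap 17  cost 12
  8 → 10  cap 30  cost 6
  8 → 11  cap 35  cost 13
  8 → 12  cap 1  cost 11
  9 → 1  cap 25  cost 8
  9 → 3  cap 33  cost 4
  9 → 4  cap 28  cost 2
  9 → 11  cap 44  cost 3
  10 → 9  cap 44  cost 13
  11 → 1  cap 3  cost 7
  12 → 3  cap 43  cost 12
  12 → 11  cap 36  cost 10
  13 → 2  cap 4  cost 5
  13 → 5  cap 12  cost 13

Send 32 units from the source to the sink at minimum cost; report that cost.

shortest-cost path #1: 8→10→9→4 push 28 @ unit cost 21 (adds 588)
shortest-cost path #2: 8→12→3→4 push 1 @ unit cost 29 (adds 29)
shortest-cost path #3: 8→10→9→3→4 push 2 @ unit cost 29 (adds 58)
shortest-cost path #4: 8→11→1→7→9→3→4 push 1 @ unit cost 45 (adds 45)
total cost = 720

Minimum cost for 32 units: 720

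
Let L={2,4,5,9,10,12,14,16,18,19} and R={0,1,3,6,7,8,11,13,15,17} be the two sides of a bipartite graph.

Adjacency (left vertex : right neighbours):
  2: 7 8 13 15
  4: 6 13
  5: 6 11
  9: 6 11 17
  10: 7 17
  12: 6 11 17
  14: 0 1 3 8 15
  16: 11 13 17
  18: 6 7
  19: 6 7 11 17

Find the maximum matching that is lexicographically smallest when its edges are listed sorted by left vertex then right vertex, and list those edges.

Lex-smallest maximum matching: {(2,8), (4,6), (5,11), (9,17), (10,7), (14,0), (16,13)}

|M| = 7 (so the lex-smallest maximum matching has 7 edges)
process left vertices in ascending order; for each, take the smallest-labelled available neighbour that still permits 7 edges overall, or leave it unmatched if none does
lex-smallest matching: {2-8, 4-6, 5-11, 9-17, 10-7, 14-0, 16-13}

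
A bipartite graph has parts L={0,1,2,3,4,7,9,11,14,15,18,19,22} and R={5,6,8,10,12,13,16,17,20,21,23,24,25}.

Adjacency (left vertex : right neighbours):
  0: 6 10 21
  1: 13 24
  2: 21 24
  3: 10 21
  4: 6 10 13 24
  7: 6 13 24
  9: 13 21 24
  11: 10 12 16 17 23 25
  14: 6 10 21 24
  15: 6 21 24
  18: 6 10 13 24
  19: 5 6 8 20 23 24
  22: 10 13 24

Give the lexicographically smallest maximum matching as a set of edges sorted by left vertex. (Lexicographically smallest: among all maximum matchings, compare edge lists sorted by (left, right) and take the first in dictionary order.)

Lex-smallest maximum matching: {(0,6), (1,13), (2,21), (3,10), (4,24), (11,12), (19,5)}

|M| = 7 (so the lex-smallest maximum matching has 7 edges)
process left vertices in ascending order; for each, take the smallest-labelled available neighbour that still permits 7 edges overall, or leave it unmatched if none does
lex-smallest matching: {0-6, 1-13, 2-21, 3-10, 4-24, 11-12, 19-5}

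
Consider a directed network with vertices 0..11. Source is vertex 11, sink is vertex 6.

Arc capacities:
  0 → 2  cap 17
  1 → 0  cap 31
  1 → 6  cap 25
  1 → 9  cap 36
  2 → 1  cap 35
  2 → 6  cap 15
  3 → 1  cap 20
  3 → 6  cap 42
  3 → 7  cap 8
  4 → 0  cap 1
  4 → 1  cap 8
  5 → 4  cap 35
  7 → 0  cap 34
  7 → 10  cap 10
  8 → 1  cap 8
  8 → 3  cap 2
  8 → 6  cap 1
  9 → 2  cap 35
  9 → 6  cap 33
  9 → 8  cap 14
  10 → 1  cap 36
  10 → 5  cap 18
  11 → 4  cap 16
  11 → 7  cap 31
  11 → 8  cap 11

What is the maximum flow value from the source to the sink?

Maximum flow value: 46

augment #1: 11→8→6 bottleneck 1, total now 1
augment #2: 11→4→1→6 bottleneck 8, total now 9
augment #3: 11→8→1→6 bottleneck 8, total now 17
augment #4: 11→8→3→6 bottleneck 2, total now 19
augment #5: 11→4→0→2→6 bottleneck 1, total now 20
augment #6: 11→7→0→2→6 bottleneck 14, total now 34
augment #7: 11→7→10→1→6 bottleneck 9, total now 43
augment #8: 11→7→10→1→9→6 bottleneck 1, total now 44
augment #9: 11→7→0→2→1→9→6 bottleneck 2, total now 46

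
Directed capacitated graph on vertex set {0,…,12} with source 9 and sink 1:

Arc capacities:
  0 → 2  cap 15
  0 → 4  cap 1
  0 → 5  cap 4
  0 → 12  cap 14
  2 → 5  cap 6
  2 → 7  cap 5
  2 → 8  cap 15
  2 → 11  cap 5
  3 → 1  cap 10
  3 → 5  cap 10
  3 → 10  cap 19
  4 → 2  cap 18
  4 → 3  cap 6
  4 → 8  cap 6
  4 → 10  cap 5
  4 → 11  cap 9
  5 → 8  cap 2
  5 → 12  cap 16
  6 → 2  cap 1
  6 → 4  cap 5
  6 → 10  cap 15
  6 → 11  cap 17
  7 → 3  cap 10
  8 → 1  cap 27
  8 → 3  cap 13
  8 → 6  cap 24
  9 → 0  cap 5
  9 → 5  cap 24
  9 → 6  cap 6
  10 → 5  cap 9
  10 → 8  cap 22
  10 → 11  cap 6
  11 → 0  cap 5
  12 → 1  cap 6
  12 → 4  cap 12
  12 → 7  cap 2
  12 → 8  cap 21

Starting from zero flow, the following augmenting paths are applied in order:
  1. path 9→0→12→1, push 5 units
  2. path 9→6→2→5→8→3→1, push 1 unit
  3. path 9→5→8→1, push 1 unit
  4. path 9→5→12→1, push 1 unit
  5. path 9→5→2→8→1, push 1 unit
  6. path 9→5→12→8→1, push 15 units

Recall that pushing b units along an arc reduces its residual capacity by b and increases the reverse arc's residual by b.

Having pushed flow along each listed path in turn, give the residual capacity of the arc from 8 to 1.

after path 1 (9→0→12→1, push 5): res(8,1)=27
after path 2 (9→6→2→5→8→3→1, push 1): res(8,1)=27
after path 3 (9→5→8→1, push 1): res(8,1)=26
after path 4 (9→5→12→1, push 1): res(8,1)=26
after path 5 (9→5→2→8→1, push 1): res(8,1)=25
after path 6 (9→5→12→8→1, push 15): res(8,1)=10

Residual capacity of (8,1): 10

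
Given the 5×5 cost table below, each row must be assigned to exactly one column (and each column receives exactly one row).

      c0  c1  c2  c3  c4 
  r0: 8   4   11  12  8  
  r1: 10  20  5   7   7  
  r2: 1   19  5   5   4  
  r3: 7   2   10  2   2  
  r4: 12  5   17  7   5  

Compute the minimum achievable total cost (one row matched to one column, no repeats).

optimal assignment: row0→col1 (cost 4), row1→col2 (cost 5), row2→col0 (cost 1), row3→col3 (cost 2), row4→col4 (cost 5)
total = 4 + 5 + 1 + 2 + 5 = 17

Minimum assignment cost: 17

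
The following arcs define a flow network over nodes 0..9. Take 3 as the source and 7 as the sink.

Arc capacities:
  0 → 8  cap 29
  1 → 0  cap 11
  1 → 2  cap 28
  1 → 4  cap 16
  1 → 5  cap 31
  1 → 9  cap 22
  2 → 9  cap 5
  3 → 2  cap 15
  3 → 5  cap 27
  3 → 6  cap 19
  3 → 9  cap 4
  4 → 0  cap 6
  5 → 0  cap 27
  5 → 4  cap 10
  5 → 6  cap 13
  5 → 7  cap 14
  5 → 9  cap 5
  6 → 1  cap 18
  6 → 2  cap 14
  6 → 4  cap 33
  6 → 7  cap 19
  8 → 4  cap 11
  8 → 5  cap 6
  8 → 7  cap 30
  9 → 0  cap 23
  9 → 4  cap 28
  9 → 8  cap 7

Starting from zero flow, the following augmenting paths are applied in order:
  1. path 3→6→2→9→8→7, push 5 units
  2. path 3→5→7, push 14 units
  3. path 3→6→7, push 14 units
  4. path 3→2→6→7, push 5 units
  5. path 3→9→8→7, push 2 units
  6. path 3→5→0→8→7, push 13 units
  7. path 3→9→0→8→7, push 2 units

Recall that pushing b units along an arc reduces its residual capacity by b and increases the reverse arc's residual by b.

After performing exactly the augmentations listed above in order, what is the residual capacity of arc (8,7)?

Residual capacity of (8,7): 8

after path 1 (3→6→2→9→8→7, push 5): res(8,7)=25
after path 2 (3→5→7, push 14): res(8,7)=25
after path 3 (3→6→7, push 14): res(8,7)=25
after path 4 (3→2→6→7, push 5): res(8,7)=25
after path 5 (3→9→8→7, push 2): res(8,7)=23
after path 6 (3→5→0→8→7, push 13): res(8,7)=10
after path 7 (3→9→0→8→7, push 2): res(8,7)=8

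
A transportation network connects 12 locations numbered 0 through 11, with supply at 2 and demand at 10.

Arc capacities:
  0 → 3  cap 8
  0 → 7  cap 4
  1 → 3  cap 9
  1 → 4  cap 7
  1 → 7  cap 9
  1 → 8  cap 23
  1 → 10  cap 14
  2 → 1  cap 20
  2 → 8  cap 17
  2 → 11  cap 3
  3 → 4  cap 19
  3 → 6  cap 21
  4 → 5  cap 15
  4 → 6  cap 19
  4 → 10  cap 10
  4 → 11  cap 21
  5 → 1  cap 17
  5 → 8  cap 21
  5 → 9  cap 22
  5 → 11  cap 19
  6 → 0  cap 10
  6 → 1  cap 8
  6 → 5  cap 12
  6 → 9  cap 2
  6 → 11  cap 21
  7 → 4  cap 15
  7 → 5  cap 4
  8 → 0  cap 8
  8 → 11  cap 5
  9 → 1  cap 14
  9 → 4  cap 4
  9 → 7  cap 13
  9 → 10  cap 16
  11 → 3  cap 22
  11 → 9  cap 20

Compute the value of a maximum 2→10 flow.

Maximum flow value: 36

augment #1: 2→1→10 bottleneck 14, total now 14
augment #2: 2→1→4→10 bottleneck 6, total now 20
augment #3: 2→11→9→10 bottleneck 3, total now 23
augment #4: 2→8→11→9→10 bottleneck 5, total now 28
augment #5: 2→8→0→3→4→10 bottleneck 4, total now 32
augment #6: 2→8→0→3→6→9→10 bottleneck 2, total now 34
augment #7: 2→8→0→7→5→9→10 bottleneck 2, total now 36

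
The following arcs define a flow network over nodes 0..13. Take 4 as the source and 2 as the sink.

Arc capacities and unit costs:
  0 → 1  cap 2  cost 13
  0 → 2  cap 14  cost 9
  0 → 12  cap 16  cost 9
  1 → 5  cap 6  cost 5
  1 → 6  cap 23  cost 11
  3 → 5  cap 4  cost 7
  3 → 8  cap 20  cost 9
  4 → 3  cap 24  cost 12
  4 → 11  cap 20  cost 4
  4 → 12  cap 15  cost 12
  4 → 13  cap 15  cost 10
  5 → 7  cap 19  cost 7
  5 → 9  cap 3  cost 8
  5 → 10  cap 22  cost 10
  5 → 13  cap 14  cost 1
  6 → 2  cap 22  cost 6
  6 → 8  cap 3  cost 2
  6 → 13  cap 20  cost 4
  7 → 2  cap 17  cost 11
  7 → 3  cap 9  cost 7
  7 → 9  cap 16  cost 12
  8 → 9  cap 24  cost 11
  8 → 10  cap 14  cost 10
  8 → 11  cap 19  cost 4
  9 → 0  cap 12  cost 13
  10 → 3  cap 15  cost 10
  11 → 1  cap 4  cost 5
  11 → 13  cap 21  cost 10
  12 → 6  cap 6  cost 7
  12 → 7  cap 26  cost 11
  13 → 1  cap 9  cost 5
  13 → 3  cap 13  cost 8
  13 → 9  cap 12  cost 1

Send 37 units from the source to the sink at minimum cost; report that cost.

shortest-cost path #1: 4→12→6→2 push 6 @ unit cost 25 (adds 150)
shortest-cost path #2: 4→11→1→6→2 push 4 @ unit cost 26 (adds 104)
shortest-cost path #3: 4→13→1→6→2 push 9 @ unit cost 32 (adds 288)
shortest-cost path #4: 4→13→9→0→2 push 6 @ unit cost 33 (adds 198)
shortest-cost path #5: 4→12→7→2 push 9 @ unit cost 34 (adds 306)
shortest-cost path #6: 4→3→5→7→2 push 3 @ unit cost 37 (adds 111)
total cost = 1157

Minimum cost for 37 units: 1157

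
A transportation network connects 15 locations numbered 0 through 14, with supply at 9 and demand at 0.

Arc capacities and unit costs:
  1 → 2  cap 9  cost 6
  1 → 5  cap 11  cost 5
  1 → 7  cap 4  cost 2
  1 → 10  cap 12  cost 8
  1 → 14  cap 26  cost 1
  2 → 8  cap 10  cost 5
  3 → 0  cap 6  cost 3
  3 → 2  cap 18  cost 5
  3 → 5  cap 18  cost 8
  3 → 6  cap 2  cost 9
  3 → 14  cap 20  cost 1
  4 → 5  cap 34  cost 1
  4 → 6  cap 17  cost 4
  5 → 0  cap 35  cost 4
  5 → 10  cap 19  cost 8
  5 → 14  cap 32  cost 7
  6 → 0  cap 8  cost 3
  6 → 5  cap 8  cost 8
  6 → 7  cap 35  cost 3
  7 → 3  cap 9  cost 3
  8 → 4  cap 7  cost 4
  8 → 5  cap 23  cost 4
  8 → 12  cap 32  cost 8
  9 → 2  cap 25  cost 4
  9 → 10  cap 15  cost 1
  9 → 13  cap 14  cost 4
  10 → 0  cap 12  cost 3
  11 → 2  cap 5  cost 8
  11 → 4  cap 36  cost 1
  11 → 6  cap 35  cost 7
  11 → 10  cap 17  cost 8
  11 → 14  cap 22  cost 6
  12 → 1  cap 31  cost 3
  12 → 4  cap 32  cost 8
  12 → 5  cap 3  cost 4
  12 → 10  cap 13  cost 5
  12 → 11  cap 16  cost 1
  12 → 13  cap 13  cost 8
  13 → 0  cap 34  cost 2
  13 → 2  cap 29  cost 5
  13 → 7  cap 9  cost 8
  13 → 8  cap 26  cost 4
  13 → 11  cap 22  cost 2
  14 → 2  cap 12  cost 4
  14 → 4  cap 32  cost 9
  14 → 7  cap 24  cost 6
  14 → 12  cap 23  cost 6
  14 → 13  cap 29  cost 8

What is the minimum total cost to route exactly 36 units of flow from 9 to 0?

Minimum cost for 36 units: 302

shortest-cost path #1: 9→10→0 push 12 @ unit cost 4 (adds 48)
shortest-cost path #2: 9→13→0 push 14 @ unit cost 6 (adds 84)
shortest-cost path #3: 9→2→8→5→0 push 10 @ unit cost 17 (adds 170)
total cost = 302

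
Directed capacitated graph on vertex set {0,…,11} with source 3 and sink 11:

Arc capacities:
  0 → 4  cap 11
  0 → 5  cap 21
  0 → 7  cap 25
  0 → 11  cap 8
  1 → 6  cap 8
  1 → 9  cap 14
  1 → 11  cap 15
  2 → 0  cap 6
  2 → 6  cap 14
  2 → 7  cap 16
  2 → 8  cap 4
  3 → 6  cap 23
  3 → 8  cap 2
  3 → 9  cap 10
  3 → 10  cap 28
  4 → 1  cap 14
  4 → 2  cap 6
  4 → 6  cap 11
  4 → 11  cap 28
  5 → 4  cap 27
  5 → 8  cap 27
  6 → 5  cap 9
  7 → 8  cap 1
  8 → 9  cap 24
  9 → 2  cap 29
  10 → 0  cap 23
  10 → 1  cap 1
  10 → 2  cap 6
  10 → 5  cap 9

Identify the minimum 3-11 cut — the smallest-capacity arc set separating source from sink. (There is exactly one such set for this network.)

Min-cut arcs: {(2,0), (3,10), (6,5)} (total capacity 43)

augment #1: 3→10→0→11 push 8
augment #2: 3→10→1→11 push 1
augment #3: 3→6→5→4→11 push 9
augment #4: 3→10→0→4→11 push 11
augment #5: 3→10→5→4→11 push 8
augment #6: 3→9→2→0→5→4→1→11 push 6
max flow = 43; residual-reachable set from 3 gives S-side
cut edges (S→T): {(2,0), (3,10), (6,5)} total cap 43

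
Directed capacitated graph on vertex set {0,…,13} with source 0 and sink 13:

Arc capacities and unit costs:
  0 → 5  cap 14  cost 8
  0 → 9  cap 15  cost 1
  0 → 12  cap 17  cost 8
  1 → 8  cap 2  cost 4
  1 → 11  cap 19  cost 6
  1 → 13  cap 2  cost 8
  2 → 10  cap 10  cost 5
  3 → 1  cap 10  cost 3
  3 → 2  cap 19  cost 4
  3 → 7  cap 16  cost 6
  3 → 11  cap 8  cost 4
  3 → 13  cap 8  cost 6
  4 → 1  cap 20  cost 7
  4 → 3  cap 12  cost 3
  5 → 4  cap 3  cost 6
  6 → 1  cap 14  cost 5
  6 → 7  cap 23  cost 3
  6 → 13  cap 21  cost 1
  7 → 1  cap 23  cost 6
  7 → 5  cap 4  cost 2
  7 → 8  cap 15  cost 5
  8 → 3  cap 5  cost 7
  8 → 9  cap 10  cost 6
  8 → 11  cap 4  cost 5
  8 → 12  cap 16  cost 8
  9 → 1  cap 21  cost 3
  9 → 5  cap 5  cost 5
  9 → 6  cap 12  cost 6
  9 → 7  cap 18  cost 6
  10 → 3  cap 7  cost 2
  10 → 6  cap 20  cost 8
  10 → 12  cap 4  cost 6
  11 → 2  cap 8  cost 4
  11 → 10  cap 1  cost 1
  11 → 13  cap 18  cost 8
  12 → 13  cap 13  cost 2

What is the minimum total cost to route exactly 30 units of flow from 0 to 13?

Minimum cost for 30 units: 314

shortest-cost path #1: 0→9→6→13 push 12 @ unit cost 8 (adds 96)
shortest-cost path #2: 0→12→13 push 13 @ unit cost 10 (adds 130)
shortest-cost path #3: 0→9→1→13 push 2 @ unit cost 12 (adds 24)
shortest-cost path #4: 0→9→1→11→13 push 1 @ unit cost 18 (adds 18)
shortest-cost path #5: 0→5→4→3→13 push 2 @ unit cost 23 (adds 46)
total cost = 314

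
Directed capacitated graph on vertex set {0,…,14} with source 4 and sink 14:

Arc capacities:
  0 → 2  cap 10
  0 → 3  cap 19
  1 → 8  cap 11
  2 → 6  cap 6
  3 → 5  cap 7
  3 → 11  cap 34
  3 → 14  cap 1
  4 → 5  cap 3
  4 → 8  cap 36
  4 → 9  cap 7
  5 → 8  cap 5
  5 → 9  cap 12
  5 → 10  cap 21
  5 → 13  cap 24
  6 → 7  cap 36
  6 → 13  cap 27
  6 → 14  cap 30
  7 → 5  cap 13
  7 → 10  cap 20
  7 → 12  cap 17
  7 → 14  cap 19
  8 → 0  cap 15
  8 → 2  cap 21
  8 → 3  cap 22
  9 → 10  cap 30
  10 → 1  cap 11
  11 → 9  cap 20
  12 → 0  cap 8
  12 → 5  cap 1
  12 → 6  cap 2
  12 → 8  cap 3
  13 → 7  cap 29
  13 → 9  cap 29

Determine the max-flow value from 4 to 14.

Maximum flow value: 17

augment #1: 4→8→3→14 bottleneck 1, total now 1
augment #2: 4→5→13→7→14 bottleneck 3, total now 4
augment #3: 4→8→2→6→14 bottleneck 6, total now 10
augment #4: 4→8→3→5→13→7→14 bottleneck 7, total now 17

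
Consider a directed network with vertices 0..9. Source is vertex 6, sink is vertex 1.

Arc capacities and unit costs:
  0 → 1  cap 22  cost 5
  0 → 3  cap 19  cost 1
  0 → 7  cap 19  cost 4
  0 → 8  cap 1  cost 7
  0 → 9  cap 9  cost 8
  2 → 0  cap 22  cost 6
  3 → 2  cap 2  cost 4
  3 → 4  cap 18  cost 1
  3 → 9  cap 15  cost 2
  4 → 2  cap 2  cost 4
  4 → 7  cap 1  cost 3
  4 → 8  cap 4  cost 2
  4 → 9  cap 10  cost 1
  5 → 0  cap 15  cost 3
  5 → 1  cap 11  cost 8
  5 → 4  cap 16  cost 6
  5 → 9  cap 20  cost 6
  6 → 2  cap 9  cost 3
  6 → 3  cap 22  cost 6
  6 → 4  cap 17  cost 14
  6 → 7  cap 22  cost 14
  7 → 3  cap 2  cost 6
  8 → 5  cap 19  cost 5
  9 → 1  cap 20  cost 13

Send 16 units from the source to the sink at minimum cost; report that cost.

Minimum cost for 16 units: 273

shortest-cost path #1: 6→2→0→1 push 9 @ unit cost 14 (adds 126)
shortest-cost path #2: 6→3→9→1 push 7 @ unit cost 21 (adds 147)
total cost = 273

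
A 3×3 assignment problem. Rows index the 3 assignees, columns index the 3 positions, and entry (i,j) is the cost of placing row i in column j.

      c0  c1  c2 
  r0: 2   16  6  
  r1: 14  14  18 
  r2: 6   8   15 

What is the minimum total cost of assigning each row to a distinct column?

Minimum assignment cost: 26

optimal assignment: row0→col2 (cost 6), row1→col1 (cost 14), row2→col0 (cost 6)
total = 6 + 14 + 6 = 26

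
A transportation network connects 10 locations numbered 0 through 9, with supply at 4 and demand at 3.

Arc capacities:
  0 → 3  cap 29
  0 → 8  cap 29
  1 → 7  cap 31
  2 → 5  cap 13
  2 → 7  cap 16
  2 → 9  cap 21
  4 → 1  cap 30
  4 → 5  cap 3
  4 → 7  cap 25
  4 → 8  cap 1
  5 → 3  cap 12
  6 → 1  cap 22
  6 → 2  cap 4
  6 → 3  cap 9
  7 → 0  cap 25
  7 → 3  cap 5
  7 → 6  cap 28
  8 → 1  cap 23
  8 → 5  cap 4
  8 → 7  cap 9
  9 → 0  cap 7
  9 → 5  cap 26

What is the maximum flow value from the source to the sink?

augment #1: 4→5→3 bottleneck 3, total now 3
augment #2: 4→7→3 bottleneck 5, total now 8
augment #3: 4→7→0→3 bottleneck 20, total now 28
augment #4: 4→8→5→3 bottleneck 1, total now 29
augment #5: 4→1→7→0→3 bottleneck 5, total now 34
augment #6: 4→1→7→6→3 bottleneck 9, total now 43
augment #7: 4→1→7→6→2→5→3 bottleneck 4, total now 47

Maximum flow value: 47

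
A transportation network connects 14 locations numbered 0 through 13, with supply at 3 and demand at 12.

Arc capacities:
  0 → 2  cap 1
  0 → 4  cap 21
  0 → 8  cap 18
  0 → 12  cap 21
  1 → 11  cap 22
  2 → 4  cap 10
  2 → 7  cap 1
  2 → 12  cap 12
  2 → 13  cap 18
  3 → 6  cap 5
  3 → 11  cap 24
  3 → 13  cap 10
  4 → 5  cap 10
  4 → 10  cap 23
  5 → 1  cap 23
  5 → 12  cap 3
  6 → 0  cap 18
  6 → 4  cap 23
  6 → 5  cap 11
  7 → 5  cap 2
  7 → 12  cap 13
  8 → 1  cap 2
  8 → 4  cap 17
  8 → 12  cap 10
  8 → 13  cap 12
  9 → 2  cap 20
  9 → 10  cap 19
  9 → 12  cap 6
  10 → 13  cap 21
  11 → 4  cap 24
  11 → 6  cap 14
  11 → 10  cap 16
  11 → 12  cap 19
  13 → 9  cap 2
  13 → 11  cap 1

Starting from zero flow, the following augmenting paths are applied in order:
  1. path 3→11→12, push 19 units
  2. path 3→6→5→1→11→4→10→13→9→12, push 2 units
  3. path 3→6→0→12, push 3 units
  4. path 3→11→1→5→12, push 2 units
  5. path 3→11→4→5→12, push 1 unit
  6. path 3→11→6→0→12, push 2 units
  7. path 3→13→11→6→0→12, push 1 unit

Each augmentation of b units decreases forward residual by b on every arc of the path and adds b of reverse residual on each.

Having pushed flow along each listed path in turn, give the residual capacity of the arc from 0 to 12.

Residual capacity of (0,12): 15

after path 1 (3→11→12, push 19): res(0,12)=21
after path 2 (3→6→5→1→11→4→10→13→9→12, push 2): res(0,12)=21
after path 3 (3→6→0→12, push 3): res(0,12)=18
after path 4 (3→11→1→5→12, push 2): res(0,12)=18
after path 5 (3→11→4→5→12, push 1): res(0,12)=18
after path 6 (3→11→6→0→12, push 2): res(0,12)=16
after path 7 (3→13→11→6→0→12, push 1): res(0,12)=15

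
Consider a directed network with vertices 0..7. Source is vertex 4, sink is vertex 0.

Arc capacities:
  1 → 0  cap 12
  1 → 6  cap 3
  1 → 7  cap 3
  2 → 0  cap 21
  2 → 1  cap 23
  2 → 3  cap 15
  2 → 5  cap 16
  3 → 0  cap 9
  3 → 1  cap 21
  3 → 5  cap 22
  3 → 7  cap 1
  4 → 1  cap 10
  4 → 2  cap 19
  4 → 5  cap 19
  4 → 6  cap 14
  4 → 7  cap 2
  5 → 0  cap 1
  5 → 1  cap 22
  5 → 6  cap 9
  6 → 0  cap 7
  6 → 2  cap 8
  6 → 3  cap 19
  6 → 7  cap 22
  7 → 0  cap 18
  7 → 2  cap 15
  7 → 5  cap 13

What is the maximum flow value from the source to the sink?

augment #1: 4→1→0 bottleneck 10, total now 10
augment #2: 4→2→0 bottleneck 19, total now 29
augment #3: 4→5→0 bottleneck 1, total now 30
augment #4: 4→6→0 bottleneck 7, total now 37
augment #5: 4→7→0 bottleneck 2, total now 39
augment #6: 4→5→1→0 bottleneck 2, total now 41
augment #7: 4→6→2→0 bottleneck 2, total now 43
augment #8: 4→6→3→0 bottleneck 5, total now 48
augment #9: 4→5→1→7→0 bottleneck 3, total now 51
augment #10: 4→5→6→3→0 bottleneck 4, total now 55
augment #11: 4→5→6→7→0 bottleneck 5, total now 60
augment #12: 4→5→1→6→7→0 bottleneck 3, total now 63

Maximum flow value: 63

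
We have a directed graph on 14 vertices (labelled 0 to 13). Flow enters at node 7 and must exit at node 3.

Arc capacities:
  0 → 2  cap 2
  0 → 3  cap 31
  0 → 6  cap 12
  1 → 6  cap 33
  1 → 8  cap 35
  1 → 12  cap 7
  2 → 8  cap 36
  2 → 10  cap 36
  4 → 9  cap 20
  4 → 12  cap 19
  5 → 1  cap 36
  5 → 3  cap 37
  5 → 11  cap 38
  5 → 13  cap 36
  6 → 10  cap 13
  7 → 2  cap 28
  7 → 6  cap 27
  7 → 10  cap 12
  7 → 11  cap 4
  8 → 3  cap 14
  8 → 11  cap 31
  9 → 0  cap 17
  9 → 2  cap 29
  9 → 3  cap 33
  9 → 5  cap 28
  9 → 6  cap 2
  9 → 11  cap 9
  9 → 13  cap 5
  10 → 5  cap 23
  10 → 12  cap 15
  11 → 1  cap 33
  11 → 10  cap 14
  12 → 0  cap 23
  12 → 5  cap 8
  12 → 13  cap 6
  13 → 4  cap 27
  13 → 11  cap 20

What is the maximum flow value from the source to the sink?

augment #1: 7→2→8→3 bottleneck 14, total now 14
augment #2: 7→10→5→3 bottleneck 12, total now 26
augment #3: 7→2→10→5→3 bottleneck 11, total now 37
augment #4: 7→2→10→12→0→3 bottleneck 3, total now 40
augment #5: 7→6→10→12→0→3 bottleneck 12, total now 52
augment #6: 7→11→1→12→0→3 bottleneck 4, total now 56
augment #7: 7→6→10→2→8→11→1→12→0→3 bottleneck 1, total now 57

Maximum flow value: 57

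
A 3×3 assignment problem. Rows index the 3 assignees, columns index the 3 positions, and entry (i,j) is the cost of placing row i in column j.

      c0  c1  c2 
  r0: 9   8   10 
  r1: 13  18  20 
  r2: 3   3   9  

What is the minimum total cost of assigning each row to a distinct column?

optimal assignment: row0→col2 (cost 10), row1→col0 (cost 13), row2→col1 (cost 3)
total = 10 + 13 + 3 = 26

Minimum assignment cost: 26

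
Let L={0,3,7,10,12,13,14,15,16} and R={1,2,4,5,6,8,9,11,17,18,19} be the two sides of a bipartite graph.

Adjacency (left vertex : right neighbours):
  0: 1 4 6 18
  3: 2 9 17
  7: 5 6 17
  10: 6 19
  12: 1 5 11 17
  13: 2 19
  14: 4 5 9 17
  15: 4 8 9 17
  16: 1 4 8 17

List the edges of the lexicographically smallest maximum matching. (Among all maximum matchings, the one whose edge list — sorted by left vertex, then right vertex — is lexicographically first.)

|M| = 9 (so the lex-smallest maximum matching has 9 edges)
process left vertices in ascending order; for each, take the smallest-labelled available neighbour that still permits 9 edges overall, or leave it unmatched if none does
lex-smallest matching: {0-1, 3-2, 7-5, 10-6, 12-11, 13-19, 14-4, 15-8, 16-17}

Lex-smallest maximum matching: {(0,1), (3,2), (7,5), (10,6), (12,11), (13,19), (14,4), (15,8), (16,17)}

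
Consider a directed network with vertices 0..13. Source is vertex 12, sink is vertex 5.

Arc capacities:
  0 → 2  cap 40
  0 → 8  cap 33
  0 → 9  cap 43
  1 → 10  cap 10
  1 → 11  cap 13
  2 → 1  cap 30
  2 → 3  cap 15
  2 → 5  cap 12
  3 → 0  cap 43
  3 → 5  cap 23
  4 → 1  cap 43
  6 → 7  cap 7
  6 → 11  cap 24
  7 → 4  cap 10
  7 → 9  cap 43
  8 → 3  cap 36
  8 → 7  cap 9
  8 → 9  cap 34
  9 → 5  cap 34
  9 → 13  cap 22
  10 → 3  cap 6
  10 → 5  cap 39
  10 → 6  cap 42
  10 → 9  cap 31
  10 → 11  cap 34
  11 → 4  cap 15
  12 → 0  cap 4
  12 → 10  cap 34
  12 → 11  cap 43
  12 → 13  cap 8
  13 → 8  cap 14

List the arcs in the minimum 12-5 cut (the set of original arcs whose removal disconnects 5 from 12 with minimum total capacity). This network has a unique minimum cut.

Min-cut arcs: {(1,10), (12,0), (12,10), (12,13)} (total capacity 56)

augment #1: 12→10→5 push 34
augment #2: 12→0→2→5 push 4
augment #3: 12→13→8→3→5 push 8
augment #4: 12→11→4→1→10→5 push 5
augment #5: 12→11→4→1→10→3→5 push 5
max flow = 56; residual-reachable set from 12 gives S-side
cut edges (S→T): {(1,10), (12,0), (12,10), (12,13)} total cap 56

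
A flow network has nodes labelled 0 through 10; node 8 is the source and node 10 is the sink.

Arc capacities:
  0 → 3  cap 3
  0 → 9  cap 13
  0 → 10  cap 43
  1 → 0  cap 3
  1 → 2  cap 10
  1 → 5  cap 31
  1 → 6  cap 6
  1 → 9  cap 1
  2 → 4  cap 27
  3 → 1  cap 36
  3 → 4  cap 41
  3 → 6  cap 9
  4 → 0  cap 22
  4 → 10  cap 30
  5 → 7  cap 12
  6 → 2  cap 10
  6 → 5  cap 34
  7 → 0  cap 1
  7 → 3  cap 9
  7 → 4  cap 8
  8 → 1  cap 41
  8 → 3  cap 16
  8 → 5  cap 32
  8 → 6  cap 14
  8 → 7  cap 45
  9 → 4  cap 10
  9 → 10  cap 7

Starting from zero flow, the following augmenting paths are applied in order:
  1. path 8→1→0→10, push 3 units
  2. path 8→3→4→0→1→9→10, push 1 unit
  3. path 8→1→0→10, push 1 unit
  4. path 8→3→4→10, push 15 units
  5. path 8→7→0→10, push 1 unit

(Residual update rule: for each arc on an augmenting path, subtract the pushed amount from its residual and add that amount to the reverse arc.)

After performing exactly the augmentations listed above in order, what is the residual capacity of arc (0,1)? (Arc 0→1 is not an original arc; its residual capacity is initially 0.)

after path 1 (8→1→0→10, push 3): res(0,1)=3
after path 2 (8→3→4→0→1→9→10, push 1): res(0,1)=2
after path 3 (8→1→0→10, push 1): res(0,1)=3
after path 4 (8→3→4→10, push 15): res(0,1)=3
after path 5 (8→7→0→10, push 1): res(0,1)=3

Residual capacity of (0,1): 3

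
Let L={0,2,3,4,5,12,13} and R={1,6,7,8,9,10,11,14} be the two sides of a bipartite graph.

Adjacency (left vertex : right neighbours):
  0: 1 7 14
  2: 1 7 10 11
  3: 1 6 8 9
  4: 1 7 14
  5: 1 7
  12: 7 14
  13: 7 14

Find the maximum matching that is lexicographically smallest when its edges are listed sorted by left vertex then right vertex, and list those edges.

|M| = 5 (so the lex-smallest maximum matching has 5 edges)
process left vertices in ascending order; for each, take the smallest-labelled available neighbour that still permits 5 edges overall, or leave it unmatched if none does
lex-smallest matching: {0-1, 2-10, 3-6, 4-7, 12-14}

Lex-smallest maximum matching: {(0,1), (2,10), (3,6), (4,7), (12,14)}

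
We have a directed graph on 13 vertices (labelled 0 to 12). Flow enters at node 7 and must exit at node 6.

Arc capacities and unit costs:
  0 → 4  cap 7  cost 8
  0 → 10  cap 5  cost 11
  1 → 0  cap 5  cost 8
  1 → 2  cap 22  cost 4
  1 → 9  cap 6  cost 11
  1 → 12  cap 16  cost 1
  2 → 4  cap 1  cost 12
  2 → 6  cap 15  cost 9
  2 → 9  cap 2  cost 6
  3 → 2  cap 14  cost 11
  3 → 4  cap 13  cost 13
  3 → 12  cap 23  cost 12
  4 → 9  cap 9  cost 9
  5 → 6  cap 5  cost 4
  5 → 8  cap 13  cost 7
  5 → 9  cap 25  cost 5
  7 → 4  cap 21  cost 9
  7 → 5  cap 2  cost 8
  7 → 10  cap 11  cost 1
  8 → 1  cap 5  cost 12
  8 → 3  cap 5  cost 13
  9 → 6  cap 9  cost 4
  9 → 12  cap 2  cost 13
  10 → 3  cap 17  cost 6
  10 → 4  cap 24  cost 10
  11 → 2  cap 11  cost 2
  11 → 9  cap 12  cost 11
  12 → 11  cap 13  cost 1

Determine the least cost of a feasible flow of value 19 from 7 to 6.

shortest-cost path #1: 7→5→6 push 2 @ unit cost 12 (adds 24)
shortest-cost path #2: 7→4→9→6 push 9 @ unit cost 22 (adds 198)
shortest-cost path #3: 7→10→3→2→6 push 8 @ unit cost 27 (adds 216)
total cost = 438

Minimum cost for 19 units: 438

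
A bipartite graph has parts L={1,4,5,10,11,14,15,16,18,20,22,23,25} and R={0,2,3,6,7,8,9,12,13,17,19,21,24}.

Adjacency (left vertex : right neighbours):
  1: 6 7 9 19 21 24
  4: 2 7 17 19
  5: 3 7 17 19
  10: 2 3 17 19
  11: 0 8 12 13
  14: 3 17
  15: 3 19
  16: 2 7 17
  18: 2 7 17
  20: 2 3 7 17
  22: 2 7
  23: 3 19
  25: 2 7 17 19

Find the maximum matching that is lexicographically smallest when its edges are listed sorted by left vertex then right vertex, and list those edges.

|M| = 7 (so the lex-smallest maximum matching has 7 edges)
process left vertices in ascending order; for each, take the smallest-labelled available neighbour that still permits 7 edges overall, or leave it unmatched if none does
lex-smallest matching: {1-6, 4-2, 5-3, 10-17, 11-0, 15-19, 16-7}

Lex-smallest maximum matching: {(1,6), (4,2), (5,3), (10,17), (11,0), (15,19), (16,7)}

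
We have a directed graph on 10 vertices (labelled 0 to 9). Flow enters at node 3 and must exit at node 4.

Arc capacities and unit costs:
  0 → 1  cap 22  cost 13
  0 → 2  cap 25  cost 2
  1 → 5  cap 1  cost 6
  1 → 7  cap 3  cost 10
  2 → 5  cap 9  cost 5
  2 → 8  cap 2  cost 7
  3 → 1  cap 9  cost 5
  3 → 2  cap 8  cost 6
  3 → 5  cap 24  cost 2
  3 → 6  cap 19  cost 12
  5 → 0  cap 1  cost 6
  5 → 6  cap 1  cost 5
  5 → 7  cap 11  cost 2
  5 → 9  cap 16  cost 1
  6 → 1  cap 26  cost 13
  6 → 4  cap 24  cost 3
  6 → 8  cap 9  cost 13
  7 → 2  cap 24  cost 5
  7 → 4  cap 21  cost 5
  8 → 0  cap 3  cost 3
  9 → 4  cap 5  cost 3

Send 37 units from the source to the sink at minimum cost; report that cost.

shortest-cost path #1: 3→5→9→4 push 5 @ unit cost 6 (adds 30)
shortest-cost path #2: 3→5→7→4 push 11 @ unit cost 9 (adds 99)
shortest-cost path #3: 3→5→6→4 push 1 @ unit cost 10 (adds 10)
shortest-cost path #4: 3→6→4 push 19 @ unit cost 15 (adds 285)
shortest-cost path #5: 3→1→7→4 push 1 @ unit cost 20 (adds 20)
total cost = 444

Minimum cost for 37 units: 444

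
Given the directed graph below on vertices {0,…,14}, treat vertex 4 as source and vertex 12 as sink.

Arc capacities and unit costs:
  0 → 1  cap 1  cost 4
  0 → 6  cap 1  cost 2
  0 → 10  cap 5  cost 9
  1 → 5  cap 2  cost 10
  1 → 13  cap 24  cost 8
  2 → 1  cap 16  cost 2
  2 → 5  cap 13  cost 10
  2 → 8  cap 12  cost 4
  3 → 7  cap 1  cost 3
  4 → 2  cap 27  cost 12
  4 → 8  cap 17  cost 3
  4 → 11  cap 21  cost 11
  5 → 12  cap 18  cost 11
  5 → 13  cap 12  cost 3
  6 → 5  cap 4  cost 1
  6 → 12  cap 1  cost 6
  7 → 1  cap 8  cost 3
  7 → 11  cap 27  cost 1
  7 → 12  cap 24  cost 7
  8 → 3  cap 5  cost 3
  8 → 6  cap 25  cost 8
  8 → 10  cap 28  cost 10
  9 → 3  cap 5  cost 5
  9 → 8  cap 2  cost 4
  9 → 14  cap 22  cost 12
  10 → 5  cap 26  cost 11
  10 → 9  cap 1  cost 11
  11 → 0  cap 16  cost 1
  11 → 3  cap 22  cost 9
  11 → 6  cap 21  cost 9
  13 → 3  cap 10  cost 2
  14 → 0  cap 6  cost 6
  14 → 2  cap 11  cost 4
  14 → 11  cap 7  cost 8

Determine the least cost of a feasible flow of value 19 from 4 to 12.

shortest-cost path #1: 4→8→3→7→12 push 1 @ unit cost 16 (adds 16)
shortest-cost path #2: 4→8→6→12 push 1 @ unit cost 17 (adds 17)
shortest-cost path #3: 4→8→6→5→12 push 4 @ unit cost 23 (adds 92)
shortest-cost path #4: 4→2→5→12 push 13 @ unit cost 33 (adds 429)
total cost = 554

Minimum cost for 19 units: 554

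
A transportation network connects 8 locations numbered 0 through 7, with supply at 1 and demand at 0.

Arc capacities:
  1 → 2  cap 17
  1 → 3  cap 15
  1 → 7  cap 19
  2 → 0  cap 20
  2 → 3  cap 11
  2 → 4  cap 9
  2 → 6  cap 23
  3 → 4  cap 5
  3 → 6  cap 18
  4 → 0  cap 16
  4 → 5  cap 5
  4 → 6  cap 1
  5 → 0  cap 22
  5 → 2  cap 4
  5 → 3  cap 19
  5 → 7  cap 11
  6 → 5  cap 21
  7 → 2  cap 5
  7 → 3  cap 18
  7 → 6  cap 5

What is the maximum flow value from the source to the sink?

Maximum flow value: 48

augment #1: 1→2→0 bottleneck 17, total now 17
augment #2: 1→3→4→0 bottleneck 5, total now 22
augment #3: 1→7→2→0 bottleneck 3, total now 25
augment #4: 1→3→6→5→0 bottleneck 10, total now 35
augment #5: 1→7→2→4→0 bottleneck 2, total now 37
augment #6: 1→7→6→5→0 bottleneck 5, total now 42
augment #7: 1→7→3→6→5→0 bottleneck 6, total now 48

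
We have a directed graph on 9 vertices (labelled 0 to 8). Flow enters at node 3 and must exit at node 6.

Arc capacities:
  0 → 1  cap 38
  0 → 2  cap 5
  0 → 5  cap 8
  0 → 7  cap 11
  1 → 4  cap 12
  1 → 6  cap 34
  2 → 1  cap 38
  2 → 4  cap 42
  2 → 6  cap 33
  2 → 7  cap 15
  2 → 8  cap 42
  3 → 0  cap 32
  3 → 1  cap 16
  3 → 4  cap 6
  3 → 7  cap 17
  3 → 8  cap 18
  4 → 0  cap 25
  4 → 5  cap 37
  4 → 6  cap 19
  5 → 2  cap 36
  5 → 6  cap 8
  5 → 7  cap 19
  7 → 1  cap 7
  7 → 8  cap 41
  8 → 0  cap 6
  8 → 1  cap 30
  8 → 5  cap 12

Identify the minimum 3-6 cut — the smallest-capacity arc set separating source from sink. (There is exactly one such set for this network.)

Min-cut arcs: {(0,2), (0,5), (1,4), (1,6), (3,4), (8,5)} (total capacity 77)

augment #1: 3→1→6 push 16
augment #2: 3→4→6 push 6
augment #3: 3→0→1→6 push 18
augment #4: 3→0→2→6 push 5
augment #5: 3→0→5→6 push 8
augment #6: 3→0→1→4→6 push 1
augment #7: 3→7→1→4→6 push 7
augment #8: 3→8→1→4→6 push 4
augment #9: 3→8→5→2→6 push 12
max flow = 77; residual-reachable set from 3 gives S-side
cut edges (S→T): {(0,2), (0,5), (1,4), (1,6), (3,4), (8,5)} total cap 77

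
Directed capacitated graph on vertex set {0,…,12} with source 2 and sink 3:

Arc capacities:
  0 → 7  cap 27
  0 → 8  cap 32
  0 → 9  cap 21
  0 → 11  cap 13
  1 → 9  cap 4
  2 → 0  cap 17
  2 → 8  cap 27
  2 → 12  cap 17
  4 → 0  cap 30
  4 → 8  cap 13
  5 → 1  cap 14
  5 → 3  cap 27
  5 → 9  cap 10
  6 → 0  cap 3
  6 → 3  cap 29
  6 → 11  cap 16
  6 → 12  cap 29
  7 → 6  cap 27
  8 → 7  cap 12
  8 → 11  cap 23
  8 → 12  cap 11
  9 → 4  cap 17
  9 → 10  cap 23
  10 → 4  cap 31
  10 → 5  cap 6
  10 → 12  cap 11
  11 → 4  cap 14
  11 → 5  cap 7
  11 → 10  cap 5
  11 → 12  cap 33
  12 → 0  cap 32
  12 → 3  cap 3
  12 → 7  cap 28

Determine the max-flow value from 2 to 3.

augment #1: 2→12→3 bottleneck 3, total now 3
augment #2: 2→0→7→6→3 bottleneck 17, total now 20
augment #3: 2→8→7→6→3 bottleneck 10, total now 30
augment #4: 2→8→11→5→3 bottleneck 7, total now 37
augment #5: 2→8→11→10→5→3 bottleneck 5, total now 42
augment #6: 2→12→0→9→10→5→3 bottleneck 1, total now 43

Maximum flow value: 43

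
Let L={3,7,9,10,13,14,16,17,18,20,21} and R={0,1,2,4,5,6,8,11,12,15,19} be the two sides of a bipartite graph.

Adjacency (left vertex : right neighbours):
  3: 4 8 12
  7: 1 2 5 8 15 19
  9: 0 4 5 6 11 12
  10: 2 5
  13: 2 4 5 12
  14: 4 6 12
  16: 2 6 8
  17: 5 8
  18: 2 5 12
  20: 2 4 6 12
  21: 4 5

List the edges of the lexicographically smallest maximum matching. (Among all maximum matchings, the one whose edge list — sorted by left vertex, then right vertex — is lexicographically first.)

Lex-smallest maximum matching: {(3,4), (7,1), (9,0), (10,2), (13,5), (14,6), (16,8), (18,12)}

|M| = 8 (so the lex-smallest maximum matching has 8 edges)
process left vertices in ascending order; for each, take the smallest-labelled available neighbour that still permits 8 edges overall, or leave it unmatched if none does
lex-smallest matching: {3-4, 7-1, 9-0, 10-2, 13-5, 14-6, 16-8, 18-12}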